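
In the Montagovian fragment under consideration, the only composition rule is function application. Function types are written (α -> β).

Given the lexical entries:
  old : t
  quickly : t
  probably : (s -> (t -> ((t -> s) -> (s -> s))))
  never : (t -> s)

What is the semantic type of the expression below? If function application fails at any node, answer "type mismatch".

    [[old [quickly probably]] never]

type mismatch

[quickly probably]: t with (s -> (t -> ((t -> s) -> (s -> s)))) — neither is a function whose domain matches the other; composition fails here.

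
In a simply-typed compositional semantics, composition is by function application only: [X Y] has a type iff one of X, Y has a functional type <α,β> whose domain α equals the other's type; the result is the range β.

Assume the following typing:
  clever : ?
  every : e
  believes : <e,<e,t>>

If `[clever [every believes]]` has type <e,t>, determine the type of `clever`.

For [clever [every believes]] to have type <e,t> with [every believes] of type <e,t>, clever must be the function: clever : <<e,t>,<e,t>>.

<<e,t>,<e,t>>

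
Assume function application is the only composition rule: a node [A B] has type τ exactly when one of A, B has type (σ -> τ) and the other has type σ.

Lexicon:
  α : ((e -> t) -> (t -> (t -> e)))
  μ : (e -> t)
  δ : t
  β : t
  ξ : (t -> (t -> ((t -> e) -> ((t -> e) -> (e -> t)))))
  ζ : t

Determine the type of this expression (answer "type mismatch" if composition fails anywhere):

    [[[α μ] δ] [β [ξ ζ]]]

((t -> e) -> (e -> t))

[α μ]: functor α : ((e -> t) -> (t -> (t -> e))), argument μ : (e -> t); result (t -> (t -> e)).
[[α μ] δ]: functor [α μ] : (t -> (t -> e)), argument δ : t; result (t -> e).
[ξ ζ]: functor ξ : (t -> (t -> ((t -> e) -> ((t -> e) -> (e -> t))))), argument ζ : t; result (t -> ((t -> e) -> ((t -> e) -> (e -> t)))).
[β [ξ ζ]]: functor [ξ ζ] : (t -> ((t -> e) -> ((t -> e) -> (e -> t)))), argument β : t; result ((t -> e) -> ((t -> e) -> (e -> t))).
[[[α μ] δ] [β [ξ ζ]]]: functor [β [ξ ζ]] : ((t -> e) -> ((t -> e) -> (e -> t))), argument [[α μ] δ] : (t -> e); result ((t -> e) -> (e -> t)).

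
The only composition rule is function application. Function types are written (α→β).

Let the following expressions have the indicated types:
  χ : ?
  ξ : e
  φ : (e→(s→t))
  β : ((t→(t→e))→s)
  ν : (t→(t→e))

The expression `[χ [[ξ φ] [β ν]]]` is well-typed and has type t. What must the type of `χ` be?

[χ [[ξ φ] [β ν]]] must have type t. The sister [[ξ φ] [β ν]] has type t; that is not a function onto t, so χ must be the functor, of type (t→t).

(t→t)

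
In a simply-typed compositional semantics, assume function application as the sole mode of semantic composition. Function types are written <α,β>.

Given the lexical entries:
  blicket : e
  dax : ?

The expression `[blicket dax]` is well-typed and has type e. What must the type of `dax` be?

<e,e>

[blicket dax] must have type e. The sister blicket has type e; that is not a function onto e, so dax must be the functor, of type <e,e>.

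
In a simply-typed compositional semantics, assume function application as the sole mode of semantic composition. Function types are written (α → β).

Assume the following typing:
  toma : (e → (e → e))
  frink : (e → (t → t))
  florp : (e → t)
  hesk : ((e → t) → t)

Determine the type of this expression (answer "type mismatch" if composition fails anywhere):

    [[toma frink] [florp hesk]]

[toma frink]: (e → (e → e)) and (e → (t → t)) cannot combine by function application — type clash.

type mismatch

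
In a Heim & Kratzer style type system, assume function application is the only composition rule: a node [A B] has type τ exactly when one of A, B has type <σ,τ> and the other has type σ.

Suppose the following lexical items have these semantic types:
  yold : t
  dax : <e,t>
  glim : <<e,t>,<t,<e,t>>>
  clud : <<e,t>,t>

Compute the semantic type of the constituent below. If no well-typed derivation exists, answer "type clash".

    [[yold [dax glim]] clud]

[dax glim]: glim is <<e,t>,<t,<e,t>>>, dax is <e,t>; result <t,<e,t>>.
[yold [dax glim]]: [dax glim] is <t,<e,t>>, yold is t; result <e,t>.
[[yold [dax glim]] clud]: clud is <<e,t>,t>, [yold [dax glim]] is <e,t>; result t.

t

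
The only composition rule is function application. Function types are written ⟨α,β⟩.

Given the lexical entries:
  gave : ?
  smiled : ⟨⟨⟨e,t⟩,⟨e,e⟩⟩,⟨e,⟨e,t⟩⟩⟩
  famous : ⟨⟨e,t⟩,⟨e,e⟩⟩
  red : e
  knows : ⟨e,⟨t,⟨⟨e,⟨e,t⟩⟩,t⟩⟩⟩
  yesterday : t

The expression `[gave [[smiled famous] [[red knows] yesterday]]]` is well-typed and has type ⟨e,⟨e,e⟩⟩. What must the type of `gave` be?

⟨t,⟨e,⟨e,e⟩⟩⟩

For [gave [[smiled famous] [[red knows] yesterday]]] to have type ⟨e,⟨e,e⟩⟩ with [[smiled famous] [[red knows] yesterday]] of type t, gave must be the function: gave : ⟨t,⟨e,⟨e,e⟩⟩⟩.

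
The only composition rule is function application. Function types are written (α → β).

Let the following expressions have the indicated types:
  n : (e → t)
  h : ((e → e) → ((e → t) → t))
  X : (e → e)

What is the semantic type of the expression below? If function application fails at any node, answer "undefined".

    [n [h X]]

[h X]: h is ((e → e) → ((e → t) → t)), X is (e → e); result ((e → t) → t).
[n [h X]]: [h X] is ((e → t) → t), n is (e → t); result t.

t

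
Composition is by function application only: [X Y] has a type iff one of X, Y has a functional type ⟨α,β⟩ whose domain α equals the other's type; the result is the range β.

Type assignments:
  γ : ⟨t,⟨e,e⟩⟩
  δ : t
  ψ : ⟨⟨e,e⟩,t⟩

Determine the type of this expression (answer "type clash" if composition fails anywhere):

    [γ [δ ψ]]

type clash

[δ ψ]: t and ⟨⟨e,e⟩,t⟩ cannot combine by function application — type clash.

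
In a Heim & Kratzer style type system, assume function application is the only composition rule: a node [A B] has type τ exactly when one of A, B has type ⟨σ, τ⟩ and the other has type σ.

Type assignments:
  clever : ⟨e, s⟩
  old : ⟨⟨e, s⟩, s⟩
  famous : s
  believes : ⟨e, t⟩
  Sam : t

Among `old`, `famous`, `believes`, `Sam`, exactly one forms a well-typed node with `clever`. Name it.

old — combines: old : ⟨⟨e, s⟩, s⟩ takes clever : ⟨e, s⟩ as argument, giving s.
famous : s — clever needs e; famous needs nothing (atomic); neither fits.
believes : ⟨e, t⟩ — clever needs e; believes needs e; neither fits.
Sam : t — clever needs e; Sam needs nothing (atomic); neither fits.

old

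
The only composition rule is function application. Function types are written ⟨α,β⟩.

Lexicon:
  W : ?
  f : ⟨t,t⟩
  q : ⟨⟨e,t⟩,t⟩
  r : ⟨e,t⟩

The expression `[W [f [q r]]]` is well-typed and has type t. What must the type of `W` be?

⟨t,t⟩

For [W [f [q r]]] to have type t with [f [q r]] of type t, W must be the function: W : ⟨t,t⟩.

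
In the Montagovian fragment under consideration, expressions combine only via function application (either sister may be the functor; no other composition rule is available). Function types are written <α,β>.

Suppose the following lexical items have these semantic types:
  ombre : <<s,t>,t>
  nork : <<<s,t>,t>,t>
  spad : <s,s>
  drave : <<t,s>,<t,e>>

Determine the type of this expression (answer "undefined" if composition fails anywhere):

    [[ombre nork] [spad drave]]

undefined

[ombre nork]: <<<s,t>,t>,t> applied to <<s,t>,t> yields t.
At [spad drave]: neither <s,s> nor <<t,s>,<t,e>> can take the other as argument; the node is ill-typed.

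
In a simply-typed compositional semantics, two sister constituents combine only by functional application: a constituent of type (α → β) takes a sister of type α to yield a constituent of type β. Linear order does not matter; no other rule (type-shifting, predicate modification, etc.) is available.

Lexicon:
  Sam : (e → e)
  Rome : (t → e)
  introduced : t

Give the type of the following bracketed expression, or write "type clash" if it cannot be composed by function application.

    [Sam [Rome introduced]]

[Rome introduced]: functor Rome : (t → e), argument introduced : t; result e.
[Sam [Rome introduced]]: functor Sam : (e → e), argument [Rome introduced] : e; result e.

e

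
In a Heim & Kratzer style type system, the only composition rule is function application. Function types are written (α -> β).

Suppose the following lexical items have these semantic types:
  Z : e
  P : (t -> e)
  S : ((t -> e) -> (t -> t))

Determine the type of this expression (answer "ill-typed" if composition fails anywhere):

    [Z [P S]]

[P S]: S is ((t -> e) -> (t -> t)), P is (t -> e); result (t -> t).
At [Z [P S]]: neither e nor (t -> t) can take the other as argument; the node is ill-typed.

ill-typed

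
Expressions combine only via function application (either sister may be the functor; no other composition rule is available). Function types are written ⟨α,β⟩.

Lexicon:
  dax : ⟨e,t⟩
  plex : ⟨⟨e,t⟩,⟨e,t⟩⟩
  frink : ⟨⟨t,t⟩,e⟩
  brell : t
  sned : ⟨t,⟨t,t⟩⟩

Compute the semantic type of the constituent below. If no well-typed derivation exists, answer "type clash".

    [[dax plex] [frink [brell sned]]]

t

[dax plex]: plex is ⟨⟨e,t⟩,⟨e,t⟩⟩, dax is ⟨e,t⟩; result ⟨e,t⟩.
[brell sned]: sned is ⟨t,⟨t,t⟩⟩, brell is t; result ⟨t,t⟩.
[frink [brell sned]]: frink is ⟨⟨t,t⟩,e⟩, [brell sned] is ⟨t,t⟩; result e.
[[dax plex] [frink [brell sned]]]: [dax plex] is ⟨e,t⟩, [frink [brell sned]] is e; result t.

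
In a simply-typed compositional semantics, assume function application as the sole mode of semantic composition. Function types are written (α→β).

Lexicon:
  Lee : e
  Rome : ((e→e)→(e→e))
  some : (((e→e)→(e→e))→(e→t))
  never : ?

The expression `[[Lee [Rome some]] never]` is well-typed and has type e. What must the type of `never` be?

(t→e)

For [[Lee [Rome some]] never] to have type e with [Lee [Rome some]] of type t, never must be the function: never : (t→e).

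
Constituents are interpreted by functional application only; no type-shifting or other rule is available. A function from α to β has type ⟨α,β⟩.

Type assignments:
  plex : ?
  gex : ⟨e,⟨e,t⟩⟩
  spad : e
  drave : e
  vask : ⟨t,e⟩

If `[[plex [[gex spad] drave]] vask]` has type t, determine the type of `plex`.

⟨t,⟨⟨t,e⟩,t⟩⟩

[[plex [[gex spad] drave]] vask] must have type t. The sister vask has type ⟨t,e⟩; that is not a function onto t, so [plex [[gex spad] drave]] must be the functor, of type ⟨⟨t,e⟩,t⟩.
[plex [[gex spad] drave]] must have type ⟨⟨t,e⟩,t⟩. The sister [[gex spad] drave] has type t; that is not a function onto ⟨⟨t,e⟩,t⟩, so plex must be the functor, of type ⟨t,⟨⟨t,e⟩,t⟩⟩.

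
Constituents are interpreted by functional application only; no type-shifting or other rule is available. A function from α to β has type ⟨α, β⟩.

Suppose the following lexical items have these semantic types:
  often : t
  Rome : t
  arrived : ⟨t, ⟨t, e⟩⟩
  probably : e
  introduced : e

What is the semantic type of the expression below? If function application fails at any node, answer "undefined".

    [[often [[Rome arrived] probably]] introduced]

undefined

[Rome arrived] — arrived of type ⟨t, ⟨t, e⟩⟩ combines with Rome of type t: type ⟨t, e⟩.
[[Rome arrived] probably]: ⟨t, e⟩ and e cannot combine by function application — type clash.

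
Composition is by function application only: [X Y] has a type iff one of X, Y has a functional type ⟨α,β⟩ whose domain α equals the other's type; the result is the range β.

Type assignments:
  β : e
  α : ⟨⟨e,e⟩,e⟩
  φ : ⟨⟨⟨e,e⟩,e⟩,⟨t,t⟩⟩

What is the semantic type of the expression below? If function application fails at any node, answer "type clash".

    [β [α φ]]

[α φ] — φ of type ⟨⟨⟨e,e⟩,e⟩,⟨t,t⟩⟩ combines with α of type ⟨⟨e,e⟩,e⟩: type ⟨t,t⟩.
[β [α φ]]: e with ⟨t,t⟩ — neither is a function whose domain matches the other; composition fails here.

type clash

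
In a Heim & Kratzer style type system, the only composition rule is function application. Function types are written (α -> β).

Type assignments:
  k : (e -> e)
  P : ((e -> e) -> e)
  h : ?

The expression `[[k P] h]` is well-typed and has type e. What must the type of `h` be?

At [[k P] h] (required: e): [k P] is e, which is not a function with range e; hence h is the functor — type (e -> e).

(e -> e)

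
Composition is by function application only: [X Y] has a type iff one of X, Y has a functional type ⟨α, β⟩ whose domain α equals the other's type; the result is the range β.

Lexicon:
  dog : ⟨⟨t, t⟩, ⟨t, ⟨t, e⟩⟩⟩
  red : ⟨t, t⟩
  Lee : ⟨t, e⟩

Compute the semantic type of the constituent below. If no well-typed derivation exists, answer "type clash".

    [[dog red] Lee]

[dog red] — dog of type ⟨⟨t, t⟩, ⟨t, ⟨t, e⟩⟩⟩ combines with red of type ⟨t, t⟩: type ⟨t, ⟨t, e⟩⟩.
At [[dog red] Lee]: neither ⟨t, ⟨t, e⟩⟩ nor ⟨t, e⟩ can take the other as argument; the node is ill-typed.

type clash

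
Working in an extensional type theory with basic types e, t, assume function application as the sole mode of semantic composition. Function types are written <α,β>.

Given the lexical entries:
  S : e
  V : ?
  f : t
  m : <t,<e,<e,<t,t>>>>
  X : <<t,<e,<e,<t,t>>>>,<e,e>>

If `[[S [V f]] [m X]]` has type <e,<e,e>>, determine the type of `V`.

At [[S [V f]] [m X]] (required: <e,<e,e>>): [m X] is <e,e>, which is not a function with range <e,<e,e>>; hence [S [V f]] is the functor — type <<e,e>,<e,<e,e>>>.
At [S [V f]] (required: <<e,e>,<e,<e,e>>>): S is e, which is not a function with range <<e,e>,<e,<e,e>>>; hence [V f] is the functor — type <e,<<e,e>,<e,<e,e>>>>.
At [V f] (required: <e,<<e,e>,<e,<e,e>>>>): f is t, which is not a function with range <e,<<e,e>,<e,<e,e>>>>; hence V is the functor — type <t,<e,<<e,e>,<e,<e,e>>>>>.

<t,<e,<<e,e>,<e,<e,e>>>>>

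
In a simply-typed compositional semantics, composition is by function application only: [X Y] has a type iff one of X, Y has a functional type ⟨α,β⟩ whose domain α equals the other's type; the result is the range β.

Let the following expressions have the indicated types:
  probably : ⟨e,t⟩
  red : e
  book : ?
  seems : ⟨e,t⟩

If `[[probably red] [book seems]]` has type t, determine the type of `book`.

⟨⟨e,t⟩,⟨t,t⟩⟩

At [[probably red] [book seems]] (required: t): [probably red] is t, which is not a function with range t; hence [book seems] is the functor — type ⟨t,t⟩.
At [book seems] (required: ⟨t,t⟩): seems is ⟨e,t⟩, which is not a function with range ⟨t,t⟩; hence book is the functor — type ⟨⟨e,t⟩,⟨t,t⟩⟩.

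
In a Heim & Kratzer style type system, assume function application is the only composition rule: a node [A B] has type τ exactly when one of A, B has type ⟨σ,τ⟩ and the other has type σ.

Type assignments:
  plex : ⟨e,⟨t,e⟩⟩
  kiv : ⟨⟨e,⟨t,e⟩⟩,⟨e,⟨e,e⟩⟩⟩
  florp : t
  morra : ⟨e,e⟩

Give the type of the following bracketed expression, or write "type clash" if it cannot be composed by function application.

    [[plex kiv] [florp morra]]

type clash

[plex kiv]: kiv is ⟨⟨e,⟨t,e⟩⟩,⟨e,⟨e,e⟩⟩⟩, plex is ⟨e,⟨t,e⟩⟩; result ⟨e,⟨e,e⟩⟩.
[florp morra]: t and ⟨e,e⟩ cannot combine by function application — type clash.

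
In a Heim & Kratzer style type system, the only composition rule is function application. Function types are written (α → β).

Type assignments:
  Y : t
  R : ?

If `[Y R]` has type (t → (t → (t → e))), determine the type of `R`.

[Y R] is required to be (t → (t → (t → e))). Y : t cannot yield (t → (t → (t → e))) as functor, so R : (t → (t → (t → (t → e)))).

(t → (t → (t → (t → e))))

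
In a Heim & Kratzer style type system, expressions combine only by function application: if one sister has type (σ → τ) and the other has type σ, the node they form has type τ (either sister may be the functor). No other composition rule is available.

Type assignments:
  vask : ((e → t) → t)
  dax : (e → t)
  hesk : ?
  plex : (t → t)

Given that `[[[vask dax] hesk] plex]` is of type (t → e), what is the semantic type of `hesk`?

(t → ((t → t) → (t → e)))

At [[[vask dax] hesk] plex] (required: (t → e)): plex is (t → t), which is not a function with range (t → e); hence [[vask dax] hesk] is the functor — type ((t → t) → (t → e)).
At [[vask dax] hesk] (required: ((t → t) → (t → e))): [vask dax] is t, which is not a function with range ((t → t) → (t → e)); hence hesk is the functor — type (t → ((t → t) → (t → e))).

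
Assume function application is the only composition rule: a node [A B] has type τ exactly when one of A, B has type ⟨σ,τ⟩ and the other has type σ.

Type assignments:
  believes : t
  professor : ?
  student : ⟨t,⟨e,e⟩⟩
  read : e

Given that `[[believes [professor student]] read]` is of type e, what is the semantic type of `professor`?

⟨⟨t,⟨e,e⟩⟩,⟨t,⟨e,e⟩⟩⟩

For [[believes [professor student]] read] to have type e with read of type e, [believes [professor student]] must be the function: [believes [professor student]] : ⟨e,e⟩.
For [believes [professor student]] to have type ⟨e,e⟩ with believes of type t, [professor student] must be the function: [professor student] : ⟨t,⟨e,e⟩⟩.
For [professor student] to have type ⟨t,⟨e,e⟩⟩ with student of type ⟨t,⟨e,e⟩⟩, professor must be the function: professor : ⟨⟨t,⟨e,e⟩⟩,⟨t,⟨e,e⟩⟩⟩.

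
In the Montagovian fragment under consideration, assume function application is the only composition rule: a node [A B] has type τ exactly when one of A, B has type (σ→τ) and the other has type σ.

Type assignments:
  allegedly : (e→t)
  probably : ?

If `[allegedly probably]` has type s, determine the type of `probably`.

[allegedly probably] is required to be s. allegedly : (e→t) cannot yield s as functor, so probably : ((e→t)→s).

((e→t)→s)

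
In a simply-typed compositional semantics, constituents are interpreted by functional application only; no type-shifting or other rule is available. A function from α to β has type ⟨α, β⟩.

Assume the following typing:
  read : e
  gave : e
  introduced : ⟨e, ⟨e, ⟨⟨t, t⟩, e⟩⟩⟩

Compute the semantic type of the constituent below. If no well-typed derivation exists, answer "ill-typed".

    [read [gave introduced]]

[gave introduced] — introduced of type ⟨e, ⟨e, ⟨⟨t, t⟩, e⟩⟩⟩ combines with gave of type e: type ⟨e, ⟨⟨t, t⟩, e⟩⟩.
[read [gave introduced]] — [gave introduced] of type ⟨e, ⟨⟨t, t⟩, e⟩⟩ combines with read of type e: type ⟨⟨t, t⟩, e⟩.

⟨⟨t, t⟩, e⟩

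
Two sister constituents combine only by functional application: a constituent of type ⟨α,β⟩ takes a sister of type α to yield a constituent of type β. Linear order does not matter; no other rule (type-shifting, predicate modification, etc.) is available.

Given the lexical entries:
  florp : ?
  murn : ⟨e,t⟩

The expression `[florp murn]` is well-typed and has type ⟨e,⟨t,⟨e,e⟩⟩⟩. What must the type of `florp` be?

[florp murn] must have type ⟨e,⟨t,⟨e,e⟩⟩⟩. The sister murn has type ⟨e,t⟩; that is not a function onto ⟨e,⟨t,⟨e,e⟩⟩⟩, so florp must be the functor, of type ⟨⟨e,t⟩,⟨e,⟨t,⟨e,e⟩⟩⟩⟩.

⟨⟨e,t⟩,⟨e,⟨t,⟨e,e⟩⟩⟩⟩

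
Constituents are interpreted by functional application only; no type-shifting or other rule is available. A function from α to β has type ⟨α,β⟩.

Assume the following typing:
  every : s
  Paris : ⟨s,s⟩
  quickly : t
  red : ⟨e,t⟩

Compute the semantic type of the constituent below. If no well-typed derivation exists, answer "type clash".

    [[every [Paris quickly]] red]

[Paris quickly]: ⟨s,s⟩ and t cannot combine by function application — type clash.

type clash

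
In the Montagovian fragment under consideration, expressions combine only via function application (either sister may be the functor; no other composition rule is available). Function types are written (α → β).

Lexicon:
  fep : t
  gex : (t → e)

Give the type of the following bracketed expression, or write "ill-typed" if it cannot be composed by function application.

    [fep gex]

[fep gex] — gex of type (t → e) combines with fep of type t: type e.

e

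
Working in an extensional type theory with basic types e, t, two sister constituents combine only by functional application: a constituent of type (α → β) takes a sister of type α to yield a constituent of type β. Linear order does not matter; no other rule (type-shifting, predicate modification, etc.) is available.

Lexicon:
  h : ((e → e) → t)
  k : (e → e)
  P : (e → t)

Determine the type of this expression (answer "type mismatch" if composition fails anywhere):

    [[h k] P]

[h k]: h is ((e → e) → t), k is (e → e); result t.
[[h k] P]: t and (e → t) cannot combine by function application — type clash.

type mismatch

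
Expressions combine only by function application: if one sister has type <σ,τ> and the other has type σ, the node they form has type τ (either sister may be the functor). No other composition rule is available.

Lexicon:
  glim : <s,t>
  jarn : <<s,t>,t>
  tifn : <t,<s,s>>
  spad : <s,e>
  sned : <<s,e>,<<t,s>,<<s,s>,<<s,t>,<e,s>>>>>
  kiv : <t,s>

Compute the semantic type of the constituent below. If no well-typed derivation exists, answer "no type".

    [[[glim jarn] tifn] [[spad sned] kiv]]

At [glim jarn], jarn : <<s,t>,t> takes glim : <s,t>, giving t.
At [[glim jarn] tifn], tifn : <t,<s,s>> takes [glim jarn] : t, giving <s,s>.
At [spad sned], sned : <<s,e>,<<t,s>,<<s,s>,<<s,t>,<e,s>>>>> takes spad : <s,e>, giving <<t,s>,<<s,s>,<<s,t>,<e,s>>>>.
At [[spad sned] kiv], [spad sned] : <<t,s>,<<s,s>,<<s,t>,<e,s>>>> takes kiv : <t,s>, giving <<s,s>,<<s,t>,<e,s>>>.
At [[[glim jarn] tifn] [[spad sned] kiv]], [[spad sned] kiv] : <<s,s>,<<s,t>,<e,s>>> takes [[glim jarn] tifn] : <s,s>, giving <<s,t>,<e,s>>.

<<s,t>,<e,s>>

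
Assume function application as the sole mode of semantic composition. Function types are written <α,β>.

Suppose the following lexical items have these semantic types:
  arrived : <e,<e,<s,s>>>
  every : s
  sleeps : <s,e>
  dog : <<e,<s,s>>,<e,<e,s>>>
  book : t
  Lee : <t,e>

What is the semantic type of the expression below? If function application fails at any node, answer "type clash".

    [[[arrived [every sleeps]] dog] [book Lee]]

<e,s>

At [every sleeps], sleeps : <s,e> takes every : s, giving e.
At [arrived [every sleeps]], arrived : <e,<e,<s,s>>> takes [every sleeps] : e, giving <e,<s,s>>.
At [[arrived [every sleeps]] dog], dog : <<e,<s,s>>,<e,<e,s>>> takes [arrived [every sleeps]] : <e,<s,s>>, giving <e,<e,s>>.
At [book Lee], Lee : <t,e> takes book : t, giving e.
At [[[arrived [every sleeps]] dog] [book Lee]], [[arrived [every sleeps]] dog] : <e,<e,s>> takes [book Lee] : e, giving <e,s>.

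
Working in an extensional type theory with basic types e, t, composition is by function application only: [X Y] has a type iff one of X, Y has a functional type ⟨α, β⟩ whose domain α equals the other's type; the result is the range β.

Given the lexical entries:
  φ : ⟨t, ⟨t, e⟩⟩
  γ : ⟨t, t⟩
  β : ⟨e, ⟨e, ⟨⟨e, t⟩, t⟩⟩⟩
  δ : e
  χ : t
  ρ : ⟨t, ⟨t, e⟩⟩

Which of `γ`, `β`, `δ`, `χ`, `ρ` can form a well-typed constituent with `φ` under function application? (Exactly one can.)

γ : ⟨t, t⟩ — neither side's domain matches the other.
β : ⟨e, ⟨e, ⟨⟨e, t⟩, t⟩⟩⟩ — neither side's domain matches the other.
δ : e — neither side's domain matches the other.
χ — combines: φ : ⟨t, ⟨t, e⟩⟩ takes χ : t as argument, giving ⟨t, e⟩.
ρ : ⟨t, ⟨t, e⟩⟩ — neither side's domain matches the other.

χ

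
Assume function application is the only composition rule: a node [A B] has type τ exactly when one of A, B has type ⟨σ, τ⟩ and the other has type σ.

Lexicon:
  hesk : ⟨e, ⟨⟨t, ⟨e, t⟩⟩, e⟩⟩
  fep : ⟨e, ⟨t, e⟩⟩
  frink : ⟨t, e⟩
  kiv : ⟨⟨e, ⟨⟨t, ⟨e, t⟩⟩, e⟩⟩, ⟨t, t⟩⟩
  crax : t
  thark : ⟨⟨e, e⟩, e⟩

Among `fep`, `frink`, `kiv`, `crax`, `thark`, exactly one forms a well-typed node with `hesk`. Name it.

fep : ⟨e, ⟨t, e⟩⟩ — no; hesk wants e, and fep wants e.
frink : ⟨t, e⟩ — no; hesk wants e, and frink wants t.
kiv — combines: kiv : ⟨⟨e, ⟨⟨t, ⟨e, t⟩⟩, e⟩⟩, ⟨t, t⟩⟩ takes hesk : ⟨e, ⟨⟨t, ⟨e, t⟩⟩, e⟩⟩ as argument, giving ⟨t, t⟩.
crax : t — no; hesk wants e, and crax wants nothing (atomic).
thark : ⟨⟨e, e⟩, e⟩ — no; hesk wants e, and thark wants ⟨e, e⟩.

kiv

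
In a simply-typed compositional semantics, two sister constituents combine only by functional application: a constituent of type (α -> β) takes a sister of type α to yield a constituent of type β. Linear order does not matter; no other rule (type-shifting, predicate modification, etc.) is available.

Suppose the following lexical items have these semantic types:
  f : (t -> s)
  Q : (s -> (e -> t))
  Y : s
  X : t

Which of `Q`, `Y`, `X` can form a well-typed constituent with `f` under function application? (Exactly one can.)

Q : (s -> (e -> t)) — no; f wants t, and Q wants s.
Y : s — no; f wants t, and Y wants nothing (atomic).
X — combines: f : (t -> s) takes X : t as argument, giving s.

X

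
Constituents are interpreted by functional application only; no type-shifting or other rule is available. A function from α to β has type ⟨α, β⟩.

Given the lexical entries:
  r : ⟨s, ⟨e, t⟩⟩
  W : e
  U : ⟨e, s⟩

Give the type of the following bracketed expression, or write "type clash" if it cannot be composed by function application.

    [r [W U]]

At [W U], U : ⟨e, s⟩ takes W : e, giving s.
At [r [W U]], r : ⟨s, ⟨e, t⟩⟩ takes [W U] : s, giving ⟨e, t⟩.

⟨e, t⟩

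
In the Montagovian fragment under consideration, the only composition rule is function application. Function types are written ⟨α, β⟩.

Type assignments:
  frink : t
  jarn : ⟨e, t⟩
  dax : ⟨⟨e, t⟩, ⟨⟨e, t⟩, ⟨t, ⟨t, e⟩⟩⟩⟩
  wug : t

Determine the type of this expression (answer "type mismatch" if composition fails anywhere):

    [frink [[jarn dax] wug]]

type mismatch

At [jarn dax], dax : ⟨⟨e, t⟩, ⟨⟨e, t⟩, ⟨t, ⟨t, e⟩⟩⟩⟩ takes jarn : ⟨e, t⟩, giving ⟨⟨e, t⟩, ⟨t, ⟨t, e⟩⟩⟩.
At [[jarn dax] wug]: neither ⟨⟨e, t⟩, ⟨t, ⟨t, e⟩⟩⟩ nor t can take the other as argument; the node is ill-typed.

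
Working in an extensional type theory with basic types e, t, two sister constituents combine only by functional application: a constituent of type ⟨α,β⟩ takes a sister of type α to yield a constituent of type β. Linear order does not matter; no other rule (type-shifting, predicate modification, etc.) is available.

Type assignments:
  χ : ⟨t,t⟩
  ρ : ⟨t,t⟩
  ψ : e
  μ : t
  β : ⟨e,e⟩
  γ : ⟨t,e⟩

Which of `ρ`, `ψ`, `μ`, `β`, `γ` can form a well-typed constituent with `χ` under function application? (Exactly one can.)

ρ : ⟨t,t⟩ — neither side's domain matches the other.
ψ : e — neither side's domain matches the other.
μ — combines: χ : ⟨t,t⟩ takes μ : t as argument, giving t.
β : ⟨e,e⟩ — neither side's domain matches the other.
γ : ⟨t,e⟩ — neither side's domain matches the other.

μ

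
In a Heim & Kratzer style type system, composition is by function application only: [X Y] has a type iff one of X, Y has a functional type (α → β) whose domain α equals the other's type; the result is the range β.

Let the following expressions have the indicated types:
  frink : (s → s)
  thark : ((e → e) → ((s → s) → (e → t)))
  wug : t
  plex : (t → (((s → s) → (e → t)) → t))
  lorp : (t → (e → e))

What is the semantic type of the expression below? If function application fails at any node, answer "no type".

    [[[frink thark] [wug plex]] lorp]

[frink thark]: (s → s) and ((e → e) → ((s → s) → (e → t))) cannot combine by function application — type clash.

no type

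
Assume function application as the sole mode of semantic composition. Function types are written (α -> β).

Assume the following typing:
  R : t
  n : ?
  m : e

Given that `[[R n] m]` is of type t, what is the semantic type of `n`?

[[R n] m] is required to be t. m : e cannot yield t as functor, so [R n] : (e -> t).
[R n] is required to be (e -> t). R : t cannot yield (e -> t) as functor, so n : (t -> (e -> t)).

(t -> (e -> t))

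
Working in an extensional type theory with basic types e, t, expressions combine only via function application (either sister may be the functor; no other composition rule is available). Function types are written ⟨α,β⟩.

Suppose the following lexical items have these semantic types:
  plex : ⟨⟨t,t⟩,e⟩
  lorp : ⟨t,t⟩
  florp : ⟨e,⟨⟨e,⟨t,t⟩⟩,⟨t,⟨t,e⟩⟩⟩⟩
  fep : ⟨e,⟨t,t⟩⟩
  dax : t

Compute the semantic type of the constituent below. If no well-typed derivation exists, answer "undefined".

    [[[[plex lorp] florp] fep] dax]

[plex lorp]: functor plex : ⟨⟨t,t⟩,e⟩, argument lorp : ⟨t,t⟩; result e.
[[plex lorp] florp]: functor florp : ⟨e,⟨⟨e,⟨t,t⟩⟩,⟨t,⟨t,e⟩⟩⟩⟩, argument [plex lorp] : e; result ⟨⟨e,⟨t,t⟩⟩,⟨t,⟨t,e⟩⟩⟩.
[[[plex lorp] florp] fep]: functor [[plex lorp] florp] : ⟨⟨e,⟨t,t⟩⟩,⟨t,⟨t,e⟩⟩⟩, argument fep : ⟨e,⟨t,t⟩⟩; result ⟨t,⟨t,e⟩⟩.
[[[[plex lorp] florp] fep] dax]: functor [[[plex lorp] florp] fep] : ⟨t,⟨t,e⟩⟩, argument dax : t; result ⟨t,e⟩.

⟨t,e⟩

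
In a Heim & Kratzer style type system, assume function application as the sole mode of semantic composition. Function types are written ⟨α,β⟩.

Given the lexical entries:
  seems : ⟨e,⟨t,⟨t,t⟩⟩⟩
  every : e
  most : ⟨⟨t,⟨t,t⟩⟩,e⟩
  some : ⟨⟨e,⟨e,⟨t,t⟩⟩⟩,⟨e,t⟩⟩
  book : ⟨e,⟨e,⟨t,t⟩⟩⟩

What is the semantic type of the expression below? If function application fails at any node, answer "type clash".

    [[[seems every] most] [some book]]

t

At [seems every], seems : ⟨e,⟨t,⟨t,t⟩⟩⟩ takes every : e, giving ⟨t,⟨t,t⟩⟩.
At [[seems every] most], most : ⟨⟨t,⟨t,t⟩⟩,e⟩ takes [seems every] : ⟨t,⟨t,t⟩⟩, giving e.
At [some book], some : ⟨⟨e,⟨e,⟨t,t⟩⟩⟩,⟨e,t⟩⟩ takes book : ⟨e,⟨e,⟨t,t⟩⟩⟩, giving ⟨e,t⟩.
At [[[seems every] most] [some book]], [some book] : ⟨e,t⟩ takes [[seems every] most] : e, giving t.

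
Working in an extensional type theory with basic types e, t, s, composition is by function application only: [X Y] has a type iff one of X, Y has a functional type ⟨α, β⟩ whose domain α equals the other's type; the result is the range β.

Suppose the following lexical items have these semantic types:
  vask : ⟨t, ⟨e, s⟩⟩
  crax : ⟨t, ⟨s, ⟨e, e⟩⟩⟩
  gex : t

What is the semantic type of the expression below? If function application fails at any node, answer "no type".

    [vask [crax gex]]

no type

[crax gex]: functor crax : ⟨t, ⟨s, ⟨e, e⟩⟩⟩, argument gex : t; result ⟨s, ⟨e, e⟩⟩.
[vask [crax gex]]: ⟨t, ⟨e, s⟩⟩ and ⟨s, ⟨e, e⟩⟩ cannot combine by function application — type clash.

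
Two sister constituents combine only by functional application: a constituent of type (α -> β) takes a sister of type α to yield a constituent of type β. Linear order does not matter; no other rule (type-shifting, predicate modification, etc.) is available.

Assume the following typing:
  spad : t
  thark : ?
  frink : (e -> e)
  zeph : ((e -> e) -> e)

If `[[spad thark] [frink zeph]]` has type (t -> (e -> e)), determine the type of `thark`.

At [[spad thark] [frink zeph]] (required: (t -> (e -> e))): [frink zeph] is e, which is not a function with range (t -> (e -> e)); hence [spad thark] is the functor — type (e -> (t -> (e -> e))).
At [spad thark] (required: (e -> (t -> (e -> e)))): spad is t, which is not a function with range (e -> (t -> (e -> e))); hence thark is the functor — type (t -> (e -> (t -> (e -> e)))).

(t -> (e -> (t -> (e -> e))))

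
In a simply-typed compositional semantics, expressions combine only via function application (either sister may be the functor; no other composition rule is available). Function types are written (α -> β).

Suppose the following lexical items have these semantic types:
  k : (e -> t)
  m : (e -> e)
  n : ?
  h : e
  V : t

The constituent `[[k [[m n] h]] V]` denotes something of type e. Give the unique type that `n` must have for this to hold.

((e -> e) -> (e -> ((e -> t) -> (t -> e))))

At [[k [[m n] h]] V] (required: e): V is t, which is not a function with range e; hence [k [[m n] h]] is the functor — type (t -> e).
At [k [[m n] h]] (required: (t -> e)): k is (e -> t), which is not a function with range (t -> e); hence [[m n] h] is the functor — type ((e -> t) -> (t -> e)).
At [[m n] h] (required: ((e -> t) -> (t -> e))): h is e, which is not a function with range ((e -> t) -> (t -> e)); hence [m n] is the functor — type (e -> ((e -> t) -> (t -> e))).
At [m n] (required: (e -> ((e -> t) -> (t -> e)))): m is (e -> e), which is not a function with range (e -> ((e -> t) -> (t -> e))); hence n is the functor — type ((e -> e) -> (e -> ((e -> t) -> (t -> e)))).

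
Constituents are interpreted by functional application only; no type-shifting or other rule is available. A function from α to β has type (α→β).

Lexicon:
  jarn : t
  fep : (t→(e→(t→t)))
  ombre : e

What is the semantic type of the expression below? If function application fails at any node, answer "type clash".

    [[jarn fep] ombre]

[jarn fep]: (t→(e→(t→t))) applied to t yields (e→(t→t)).
[[jarn fep] ombre]: (e→(t→t)) applied to e yields (t→t).

(t→t)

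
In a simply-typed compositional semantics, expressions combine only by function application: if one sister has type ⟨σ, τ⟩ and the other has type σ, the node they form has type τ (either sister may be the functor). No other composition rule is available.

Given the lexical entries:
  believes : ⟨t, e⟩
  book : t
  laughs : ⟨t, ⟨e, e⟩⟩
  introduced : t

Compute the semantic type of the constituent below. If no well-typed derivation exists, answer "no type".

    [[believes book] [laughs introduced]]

[believes book]: believes is ⟨t, e⟩, book is t; result e.
[laughs introduced]: laughs is ⟨t, ⟨e, e⟩⟩, introduced is t; result ⟨e, e⟩.
[[believes book] [laughs introduced]]: [laughs introduced] is ⟨e, e⟩, [believes book] is e; result e.

e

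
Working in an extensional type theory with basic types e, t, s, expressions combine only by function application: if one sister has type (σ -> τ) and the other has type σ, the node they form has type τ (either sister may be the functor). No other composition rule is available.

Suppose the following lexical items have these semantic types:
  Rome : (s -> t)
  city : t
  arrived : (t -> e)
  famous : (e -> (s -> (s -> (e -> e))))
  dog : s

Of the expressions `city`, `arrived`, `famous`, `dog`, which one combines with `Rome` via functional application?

city : t — neither side's domain matches the other.
arrived : (t -> e) — neither side's domain matches the other.
famous : (e -> (s -> (s -> (e -> e)))) — neither side's domain matches the other.
dog — combines: Rome : (s -> t) takes dog : s as argument, giving t.

dog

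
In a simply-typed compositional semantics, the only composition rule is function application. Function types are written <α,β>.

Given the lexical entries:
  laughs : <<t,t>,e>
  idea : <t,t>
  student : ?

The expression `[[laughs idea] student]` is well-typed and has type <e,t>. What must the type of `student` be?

<e,<e,t>>

For [[laughs idea] student] to have type <e,t> with [laughs idea] of type e, student must be the function: student : <e,<e,t>>.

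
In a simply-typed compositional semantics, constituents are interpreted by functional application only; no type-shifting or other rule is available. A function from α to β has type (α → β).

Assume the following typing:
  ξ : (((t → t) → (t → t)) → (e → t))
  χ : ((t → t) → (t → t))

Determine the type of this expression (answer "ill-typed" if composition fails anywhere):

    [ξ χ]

At [ξ χ], ξ : (((t → t) → (t → t)) → (e → t)) takes χ : ((t → t) → (t → t)), giving (e → t).

(e → t)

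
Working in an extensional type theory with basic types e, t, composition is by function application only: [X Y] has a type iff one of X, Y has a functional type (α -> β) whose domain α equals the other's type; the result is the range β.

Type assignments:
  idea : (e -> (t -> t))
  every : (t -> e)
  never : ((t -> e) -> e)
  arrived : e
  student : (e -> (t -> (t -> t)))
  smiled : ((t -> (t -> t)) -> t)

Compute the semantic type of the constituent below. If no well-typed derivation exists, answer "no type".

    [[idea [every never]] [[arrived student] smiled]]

[every never]: never is ((t -> e) -> e), every is (t -> e); result e.
[idea [every never]]: idea is (e -> (t -> t)), [every never] is e; result (t -> t).
[arrived student]: student is (e -> (t -> (t -> t))), arrived is e; result (t -> (t -> t)).
[[arrived student] smiled]: smiled is ((t -> (t -> t)) -> t), [arrived student] is (t -> (t -> t)); result t.
[[idea [every never]] [[arrived student] smiled]]: [idea [every never]] is (t -> t), [[arrived student] smiled] is t; result t.

t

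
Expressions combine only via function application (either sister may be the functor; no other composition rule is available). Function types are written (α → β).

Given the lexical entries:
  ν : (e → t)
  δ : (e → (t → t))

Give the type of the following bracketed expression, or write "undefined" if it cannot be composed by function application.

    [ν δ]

undefined

[ν δ]: (e → t) and (e → (t → t)) cannot combine by function application — type clash.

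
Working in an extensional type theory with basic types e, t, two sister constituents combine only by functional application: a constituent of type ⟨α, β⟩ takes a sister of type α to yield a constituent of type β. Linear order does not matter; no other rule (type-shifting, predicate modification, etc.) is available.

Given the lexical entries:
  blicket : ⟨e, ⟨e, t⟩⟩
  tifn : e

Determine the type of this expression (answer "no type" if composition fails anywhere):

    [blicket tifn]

[blicket tifn]: functor blicket : ⟨e, ⟨e, t⟩⟩, argument tifn : e; result ⟨e, t⟩.

⟨e, t⟩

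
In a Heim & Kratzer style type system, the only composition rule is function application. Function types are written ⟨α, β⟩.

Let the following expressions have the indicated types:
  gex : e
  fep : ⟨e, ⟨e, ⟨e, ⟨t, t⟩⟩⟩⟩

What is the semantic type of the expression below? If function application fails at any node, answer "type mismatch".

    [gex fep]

⟨e, ⟨e, ⟨t, t⟩⟩⟩

At [gex fep], fep : ⟨e, ⟨e, ⟨e, ⟨t, t⟩⟩⟩⟩ takes gex : e, giving ⟨e, ⟨e, ⟨t, t⟩⟩⟩.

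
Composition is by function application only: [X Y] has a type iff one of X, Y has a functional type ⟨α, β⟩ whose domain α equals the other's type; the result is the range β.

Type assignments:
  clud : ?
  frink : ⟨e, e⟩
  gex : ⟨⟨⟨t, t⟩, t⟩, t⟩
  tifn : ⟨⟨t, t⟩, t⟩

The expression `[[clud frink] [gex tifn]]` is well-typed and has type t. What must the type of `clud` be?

[[clud frink] [gex tifn]] must have type t. The sister [gex tifn] has type t; that is not a function onto t, so [clud frink] must be the functor, of type ⟨t, t⟩.
[clud frink] must have type ⟨t, t⟩. The sister frink has type ⟨e, e⟩; that is not a function onto ⟨t, t⟩, so clud must be the functor, of type ⟨⟨e, e⟩, ⟨t, t⟩⟩.

⟨⟨e, e⟩, ⟨t, t⟩⟩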